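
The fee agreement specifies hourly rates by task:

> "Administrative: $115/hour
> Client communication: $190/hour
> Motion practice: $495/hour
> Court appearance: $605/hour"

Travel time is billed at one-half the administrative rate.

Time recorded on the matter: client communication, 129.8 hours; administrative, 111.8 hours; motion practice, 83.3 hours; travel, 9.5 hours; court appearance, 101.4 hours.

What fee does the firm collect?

$140,645.75

Administrative: 111.8 × $115 = $12,857.00
Client communication: 129.8 × $190 = $24,662.00
Motion practice: 83.3 × $495 = $41,233.50
Court appearance: 101.4 × $605 = $61,347.00
Subtotal: $12,857.00 + $24,662.00 + $41,233.50 + $61,347.00 = $140,099.50
Travel: 9.5 × ($115 ÷ 2) = 9.5 × $57.50 = $546.25
Total: $140,099.50 + $546.25 = $140,645.75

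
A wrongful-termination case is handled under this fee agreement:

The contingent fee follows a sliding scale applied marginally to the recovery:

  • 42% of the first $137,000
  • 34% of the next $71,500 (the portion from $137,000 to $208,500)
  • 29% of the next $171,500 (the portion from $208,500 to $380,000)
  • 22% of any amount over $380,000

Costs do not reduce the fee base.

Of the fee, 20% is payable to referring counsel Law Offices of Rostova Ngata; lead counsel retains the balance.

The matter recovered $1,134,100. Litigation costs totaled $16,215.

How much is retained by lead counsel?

Fee base is the gross recovery, $1,134,100; costs are reimbursed separately.
First $137,000 at 42% = $57,540.00
Next $71,500 at 34% = $24,310.00
Next $171,500 at 29% = $49,735.00
Remaining $754,100 at 22% = $165,902.00
Fee: $57,540.00 + $24,310.00 + $49,735.00 + $165,902.00 = $297,487.00
Referral share: 20% of $297,487.00 = $59,497.40; lead counsel retains $297,487.00 − $59,497.40 = $237,989.60.

$237,989.60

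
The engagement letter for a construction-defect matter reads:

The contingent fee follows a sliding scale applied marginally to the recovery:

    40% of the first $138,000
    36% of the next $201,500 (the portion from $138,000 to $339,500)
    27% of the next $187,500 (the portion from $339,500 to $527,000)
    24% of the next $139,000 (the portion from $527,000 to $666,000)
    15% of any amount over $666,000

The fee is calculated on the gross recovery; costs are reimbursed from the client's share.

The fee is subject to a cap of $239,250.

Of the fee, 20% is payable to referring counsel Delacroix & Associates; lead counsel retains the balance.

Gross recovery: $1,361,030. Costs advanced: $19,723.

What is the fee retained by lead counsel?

$191,400.00

Fee base is the gross recovery, $1,361,030; costs are reimbursed separately.
First $138,000 at 40% = $55,200.00
Next $201,500 at 36% = $72,540.00
Next $187,500 at 27% = $50,625.00
Next $139,000 at 24% = $33,360.00
Remaining $695,030 at 15% = $104,254.50
Fee: $55,200.00 + $72,540.00 + $50,625.00 + $33,360.00 + $104,254.50 = $315,979.50
$315,979.50 exceeds the $239,250 cap, so the fee is capped at $239,250.00.
Referral share: 20% of $239,250.00 = $47,850.00; lead counsel retains $239,250.00 − $47,850.00 = $191,400.00.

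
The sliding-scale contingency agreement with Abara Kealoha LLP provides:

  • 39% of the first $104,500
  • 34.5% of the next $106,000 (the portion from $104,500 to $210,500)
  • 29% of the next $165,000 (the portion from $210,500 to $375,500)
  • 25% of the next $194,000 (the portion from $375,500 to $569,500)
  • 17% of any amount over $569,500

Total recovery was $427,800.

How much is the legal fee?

First $104,500 at 39% = $40,755.00
Next $106,000 at 34.5% = $36,570.00
Next $165,000 at 29% = $47,850.00
Remaining $52,300 at 25% = $13,075.00
Fee: $40,755.00 + $36,570.00 + $47,850.00 + $13,075.00 = $138,250.00

$138,250.00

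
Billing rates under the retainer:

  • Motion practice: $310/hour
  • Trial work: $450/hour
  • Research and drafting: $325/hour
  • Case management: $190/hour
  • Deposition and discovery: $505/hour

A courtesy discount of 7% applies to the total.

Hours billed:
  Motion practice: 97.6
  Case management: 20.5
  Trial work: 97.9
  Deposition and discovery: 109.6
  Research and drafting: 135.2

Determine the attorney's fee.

$165,069.42

Motion practice: 97.6 × $310 = $30,256.00
Trial work: 97.9 × $450 = $44,055.00
Research and drafting: 135.2 × $325 = $43,940.00
Case management: 20.5 × $190 = $3,895.00
Deposition and discovery: 109.6 × $505 = $55,348.00
Subtotal: $177,494.00
Less 7% discount: −$12,424.58
Total: $177,494.00 − $12,424.58 = $165,069.42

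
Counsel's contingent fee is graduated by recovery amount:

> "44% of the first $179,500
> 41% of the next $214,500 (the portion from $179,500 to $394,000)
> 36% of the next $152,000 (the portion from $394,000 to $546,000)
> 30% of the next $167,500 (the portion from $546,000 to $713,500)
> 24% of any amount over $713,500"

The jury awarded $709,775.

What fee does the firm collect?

$270,777.50

First $179,500 at 44% = $78,980.00
Next $214,500 at 41% = $87,945.00
Next $152,000 at 36% = $54,720.00
Remaining $163,775 at 30% = $49,132.50
Fee: $78,980.00 + $87,945.00 + $54,720.00 + $49,132.50 = $270,777.50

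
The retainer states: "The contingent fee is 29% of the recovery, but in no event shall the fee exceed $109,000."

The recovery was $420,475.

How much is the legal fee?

$109,000.00

29% of $420,475 = $121,937.75
That exceeds the $109,000 cap, so the fee is capped at $109,000.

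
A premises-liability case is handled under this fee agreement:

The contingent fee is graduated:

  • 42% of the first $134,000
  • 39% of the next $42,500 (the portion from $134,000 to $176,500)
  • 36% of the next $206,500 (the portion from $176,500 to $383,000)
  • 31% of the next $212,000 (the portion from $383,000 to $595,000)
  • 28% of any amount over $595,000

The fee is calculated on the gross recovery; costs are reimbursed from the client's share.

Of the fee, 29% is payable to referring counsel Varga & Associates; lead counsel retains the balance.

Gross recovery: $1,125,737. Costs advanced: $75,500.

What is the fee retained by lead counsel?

Fee base is the gross recovery, $1,125,737; costs are reimbursed separately.
First $134,000 at 42% = $56,280.00
Next $42,500 at 39% = $16,575.00
Next $206,500 at 36% = $74,340.00
Next $212,000 at 31% = $65,720.00
Remaining $530,737 at 28% = $148,606.36
Fee: $56,280.00 + $16,575.00 + $74,340.00 + $65,720.00 + $148,606.36 = $361,521.36
Referral share: 29% of $361,521.36 = $104,841.19; lead counsel retains $361,521.36 − $104,841.19 = $256,680.17.

$256,680.17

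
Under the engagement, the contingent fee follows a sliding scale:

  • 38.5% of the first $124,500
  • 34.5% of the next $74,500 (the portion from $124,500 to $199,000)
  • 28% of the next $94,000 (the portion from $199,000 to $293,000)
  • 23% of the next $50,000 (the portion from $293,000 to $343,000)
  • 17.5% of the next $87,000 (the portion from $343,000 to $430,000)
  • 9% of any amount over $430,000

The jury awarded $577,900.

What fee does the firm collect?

First $124,500 at 38.5% = $47,932.50
Next $74,500 at 34.5% = $25,702.50
Next $94,000 at 28% = $26,320.00
Next $50,000 at 23% = $11,500.00
Next $87,000 at 17.5% = $15,225.00
Remaining $147,900 at 9% = $13,311.00
Fee: $47,932.50 + $25,702.50 + $26,320.00 + $11,500.00 + $15,225.00 + $13,311.00 = $139,991.00

$139,991.00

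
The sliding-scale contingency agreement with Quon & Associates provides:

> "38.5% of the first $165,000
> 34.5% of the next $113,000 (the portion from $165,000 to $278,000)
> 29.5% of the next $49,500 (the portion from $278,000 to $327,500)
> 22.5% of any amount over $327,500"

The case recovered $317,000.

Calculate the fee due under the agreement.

First $165,000 at 38.5% = $63,525.00
Next $113,000 at 34.5% = $38,985.00
Remaining $39,000 at 29.5% = $11,505.00
Fee: $63,525.00 + $38,985.00 + $11,505.00 = $114,015.00

$114,015.00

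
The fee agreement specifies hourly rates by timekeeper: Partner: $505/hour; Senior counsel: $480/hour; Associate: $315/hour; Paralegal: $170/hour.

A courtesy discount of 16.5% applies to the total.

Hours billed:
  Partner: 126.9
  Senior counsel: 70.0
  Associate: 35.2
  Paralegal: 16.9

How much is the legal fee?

Partner: 126.9 × $505 = $64,084.50
Senior counsel: 70.0 × $480 = $33,600.00
Associate: 35.2 × $315 = $11,088.00
Paralegal: 16.9 × $170 = $2,873.00
Subtotal: $111,645.50
Less 16.5% discount: −$18,421.51
Total: $111,645.50 − $18,421.51 = $93,223.99

$93,223.99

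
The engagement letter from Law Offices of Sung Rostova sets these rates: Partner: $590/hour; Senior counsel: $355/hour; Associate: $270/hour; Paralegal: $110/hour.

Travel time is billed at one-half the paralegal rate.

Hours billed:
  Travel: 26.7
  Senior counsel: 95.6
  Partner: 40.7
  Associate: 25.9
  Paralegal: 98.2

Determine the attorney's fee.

$77,214.50

Partner: 40.7 × $590 = $24,013.00
Senior counsel: 95.6 × $355 = $33,938.00
Associate: 25.9 × $270 = $6,993.00
Paralegal: 98.2 × $110 = $10,802.00
Subtotal: $24,013.00 + $33,938.00 + $6,993.00 + $10,802.00 = $75,746.00
Travel: 26.7 × ($110 ÷ 2) = 26.7 × $55.00 = $1,468.50
Total: $75,746.00 + $1,468.50 = $77,214.50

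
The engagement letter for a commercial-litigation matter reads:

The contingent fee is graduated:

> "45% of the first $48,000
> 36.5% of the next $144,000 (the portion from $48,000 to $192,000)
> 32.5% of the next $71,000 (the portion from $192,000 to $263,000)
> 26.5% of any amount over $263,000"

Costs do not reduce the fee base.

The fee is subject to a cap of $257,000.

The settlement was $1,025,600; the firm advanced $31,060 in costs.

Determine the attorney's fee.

$257,000.00

Fee base is the gross recovery, $1,025,600; costs are reimbursed separately.
First $48,000 at 45% = $21,600.00
Next $144,000 at 36.5% = $52,560.00
Next $71,000 at 32.5% = $23,075.00
Remaining $762,600 at 26.5% = $202,089.00
Fee: $21,600.00 + $52,560.00 + $23,075.00 + $202,089.00 = $299,324.00
$299,324.00 exceeds the $257,000 cap, so the fee is capped at $257,000.00.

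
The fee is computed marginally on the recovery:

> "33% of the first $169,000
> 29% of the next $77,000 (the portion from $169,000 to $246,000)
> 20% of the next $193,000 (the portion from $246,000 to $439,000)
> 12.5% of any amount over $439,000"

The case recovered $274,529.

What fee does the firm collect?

First $169,000 at 33% = $55,770.00
Next $77,000 at 29% = $22,330.00
Remaining $28,529 at 20% = $5,705.80
Fee: $55,770.00 + $22,330.00 + $5,705.80 = $83,805.80

$83,805.80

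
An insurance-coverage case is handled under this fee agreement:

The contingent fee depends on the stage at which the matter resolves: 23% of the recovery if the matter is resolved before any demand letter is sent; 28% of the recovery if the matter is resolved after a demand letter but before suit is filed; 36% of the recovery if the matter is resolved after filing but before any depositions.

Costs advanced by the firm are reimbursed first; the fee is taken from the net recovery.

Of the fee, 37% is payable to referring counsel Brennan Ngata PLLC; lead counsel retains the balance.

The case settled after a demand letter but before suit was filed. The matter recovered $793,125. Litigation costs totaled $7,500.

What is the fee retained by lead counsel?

Fee base (net of costs): $793,125 − $7,500 = $785,625
The matter settled after a demand letter but before suit was filed, so the 28% rate applies.
$785,625 × 28% = $219,975.00
Referral share: 37% of $219,975.00 = $81,390.75; lead counsel retains $219,975.00 − $81,390.75 = $138,584.25.

$138,584.25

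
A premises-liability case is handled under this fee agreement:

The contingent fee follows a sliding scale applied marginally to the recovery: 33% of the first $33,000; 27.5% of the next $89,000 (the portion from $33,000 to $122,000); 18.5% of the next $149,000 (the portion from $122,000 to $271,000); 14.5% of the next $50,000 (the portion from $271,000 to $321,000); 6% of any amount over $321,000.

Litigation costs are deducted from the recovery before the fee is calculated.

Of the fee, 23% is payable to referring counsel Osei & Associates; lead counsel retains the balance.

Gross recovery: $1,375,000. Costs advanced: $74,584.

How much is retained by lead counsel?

$99,287.62

Fee base (net of costs): $1,375,000 − $74,584 = $1,300,416
First $33,000 at 33% = $10,890.00
Next $89,000 at 27.5% = $24,475.00
Next $149,000 at 18.5% = $27,565.00
Next $50,000 at 14.5% = $7,250.00
Remaining $979,416 at 6% = $58,764.96
Fee: $10,890.00 + $24,475.00 + $27,565.00 + $7,250.00 + $58,764.96 = $128,944.96
Referral share: 23% of $128,944.96 = $29,657.34; lead counsel retains $128,944.96 − $29,657.34 = $99,287.62.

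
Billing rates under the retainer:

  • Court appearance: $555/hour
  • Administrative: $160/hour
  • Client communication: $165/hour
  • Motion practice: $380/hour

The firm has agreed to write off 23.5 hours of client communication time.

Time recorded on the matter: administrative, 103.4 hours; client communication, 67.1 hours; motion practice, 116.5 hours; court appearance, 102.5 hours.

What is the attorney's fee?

Court appearance: 102.5 × $555 = $56,887.50
Administrative: 103.4 × $160 = $16,544.00
Client communication: 67.1 × $165 = $11,071.50
Motion practice: 116.5 × $380 = $44,270.00
Subtotal: $128,773.00
Write-off: 23.5 × $165 = $3,877.50
Total: $128,773.00 − $3,877.50 = $124,895.50

$124,895.50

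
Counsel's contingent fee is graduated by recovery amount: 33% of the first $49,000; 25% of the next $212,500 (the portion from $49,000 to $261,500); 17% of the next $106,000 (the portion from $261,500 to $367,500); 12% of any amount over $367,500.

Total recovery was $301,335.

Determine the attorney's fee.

$76,066.95

First $49,000 at 33% = $16,170.00
Next $212,500 at 25% = $53,125.00
Remaining $39,835 at 17% = $6,771.95
Fee: $16,170.00 + $53,125.00 + $6,771.95 = $76,066.95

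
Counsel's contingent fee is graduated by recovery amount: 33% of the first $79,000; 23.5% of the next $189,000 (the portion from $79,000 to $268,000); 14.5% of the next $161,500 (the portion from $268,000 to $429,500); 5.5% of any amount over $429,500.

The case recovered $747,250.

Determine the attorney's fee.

First $79,000 at 33% = $26,070.00
Next $189,000 at 23.5% = $44,415.00
Next $161,500 at 14.5% = $23,417.50
Remaining $317,750 at 5.5% = $17,476.25
Fee: $26,070.00 + $44,415.00 + $23,417.50 + $17,476.25 = $111,378.75

$111,378.75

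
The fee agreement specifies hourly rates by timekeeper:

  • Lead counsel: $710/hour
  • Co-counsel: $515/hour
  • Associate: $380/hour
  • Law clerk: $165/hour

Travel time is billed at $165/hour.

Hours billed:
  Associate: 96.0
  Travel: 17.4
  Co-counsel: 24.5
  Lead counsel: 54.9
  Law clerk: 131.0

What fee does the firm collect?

$112,562.50

Lead counsel: 54.9 × $710 = $38,979.00
Co-counsel: 24.5 × $515 = $12,617.50
Associate: 96.0 × $380 = $36,480.00
Law clerk: 131.0 × $165 = $21,615.00
Subtotal: $38,979.00 + $12,617.50 + $36,480.00 + $21,615.00 = $109,691.50
Travel: 17.4 × $165 = $2,871.00
Total: $109,691.50 + $2,871.00 = $112,562.50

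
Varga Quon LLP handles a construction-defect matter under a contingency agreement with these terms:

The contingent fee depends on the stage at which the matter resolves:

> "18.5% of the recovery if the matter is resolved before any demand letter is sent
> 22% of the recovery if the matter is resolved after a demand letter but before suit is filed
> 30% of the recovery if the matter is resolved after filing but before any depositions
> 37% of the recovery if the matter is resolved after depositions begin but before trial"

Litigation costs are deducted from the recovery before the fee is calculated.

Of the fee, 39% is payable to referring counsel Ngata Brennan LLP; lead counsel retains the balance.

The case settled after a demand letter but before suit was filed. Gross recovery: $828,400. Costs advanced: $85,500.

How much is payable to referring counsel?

Fee base (net of costs): $828,400 − $85,500 = $742,900
The matter settled after a demand letter but before suit was filed, so the 22% rate applies.
$742,900 × 22% = $163,438.00
Referral share: 39% of $163,438.00 = $63,740.82; lead counsel retains $163,438.00 − $63,740.82 = $99,697.18.

$63,740.82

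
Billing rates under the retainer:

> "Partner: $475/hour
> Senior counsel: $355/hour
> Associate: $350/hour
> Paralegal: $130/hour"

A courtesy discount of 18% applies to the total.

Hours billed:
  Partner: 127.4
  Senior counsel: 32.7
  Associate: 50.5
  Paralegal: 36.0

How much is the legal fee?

$77,472.37

Partner: 127.4 × $475 = $60,515.00
Senior counsel: 32.7 × $355 = $11,608.50
Associate: 50.5 × $350 = $17,675.00
Paralegal: 36.0 × $130 = $4,680.00
Subtotal: $94,478.50
Less 18% discount: −$17,006.13
Total: $94,478.50 − $17,006.13 = $77,472.37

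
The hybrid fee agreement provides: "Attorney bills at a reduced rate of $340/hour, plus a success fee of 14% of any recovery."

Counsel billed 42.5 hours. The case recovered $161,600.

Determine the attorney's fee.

$37,074.00

Hourly: 42.5 × $340 = $14,450.00
Success fee: 14% of $161,600 = $22,624.00
Total: $14,450.00 + $22,624.00 = $37,074.00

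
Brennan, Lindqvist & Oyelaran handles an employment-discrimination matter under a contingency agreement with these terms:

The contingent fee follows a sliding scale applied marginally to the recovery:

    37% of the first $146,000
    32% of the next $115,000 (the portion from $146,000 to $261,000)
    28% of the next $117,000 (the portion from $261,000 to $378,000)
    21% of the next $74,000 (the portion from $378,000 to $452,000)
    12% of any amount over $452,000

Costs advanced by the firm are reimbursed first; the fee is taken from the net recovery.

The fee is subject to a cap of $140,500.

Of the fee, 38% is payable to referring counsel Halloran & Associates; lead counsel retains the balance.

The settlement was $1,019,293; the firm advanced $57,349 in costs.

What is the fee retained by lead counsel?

Fee base (net of costs): $1,019,293 − $57,349 = $961,944
First $146,000 at 37% = $54,020.00
Next $115,000 at 32% = $36,800.00
Next $117,000 at 28% = $32,760.00
Next $74,000 at 21% = $15,540.00
Remaining $509,944 at 12% = $61,193.28
Fee: $54,020.00 + $36,800.00 + $32,760.00 + $15,540.00 + $61,193.28 = $200,313.28
$200,313.28 exceeds the $140,500 cap, so the fee is capped at $140,500.00.
Referral share: 38% of $140,500.00 = $53,390.00; lead counsel retains $140,500.00 − $53,390.00 = $87,110.00.

$87,110.00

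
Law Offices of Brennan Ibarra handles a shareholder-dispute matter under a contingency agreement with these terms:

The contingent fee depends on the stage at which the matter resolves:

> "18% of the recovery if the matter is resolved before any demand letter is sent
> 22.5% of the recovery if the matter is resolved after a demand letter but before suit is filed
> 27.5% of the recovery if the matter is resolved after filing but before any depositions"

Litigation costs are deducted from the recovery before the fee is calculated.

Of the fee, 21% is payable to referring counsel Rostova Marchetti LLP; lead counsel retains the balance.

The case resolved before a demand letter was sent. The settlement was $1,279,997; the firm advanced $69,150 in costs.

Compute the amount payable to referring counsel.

Fee base (net of costs): $1,279,997 − $69,150 = $1,210,847
The matter resolved before a demand letter was sent, so the 18% rate applies.
$1,210,847 × 18% = $217,952.46
Referral share: 21% of $217,952.46 = $45,770.02; lead counsel retains $217,952.46 − $45,770.02 = $172,182.44.

$45,770.02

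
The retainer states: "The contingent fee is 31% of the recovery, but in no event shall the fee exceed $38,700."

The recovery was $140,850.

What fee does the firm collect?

31% of $140,850 = $43,663.50
That exceeds the $38,700 cap, so the fee is capped at $38,700.

$38,700.00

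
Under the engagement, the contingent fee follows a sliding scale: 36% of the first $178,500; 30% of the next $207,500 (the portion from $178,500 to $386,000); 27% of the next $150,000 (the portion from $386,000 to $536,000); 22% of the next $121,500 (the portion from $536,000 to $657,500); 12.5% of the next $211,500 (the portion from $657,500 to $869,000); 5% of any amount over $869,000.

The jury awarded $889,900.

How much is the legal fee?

First $178,500 at 36% = $64,260.00
Next $207,500 at 30% = $62,250.00
Next $150,000 at 27% = $40,500.00
Next $121,500 at 22% = $26,730.00
Next $211,500 at 12.5% = $26,437.50
Remaining $20,900 at 5% = $1,045.00
Fee: $64,260.00 + $62,250.00 + $40,500.00 + $26,730.00 + $26,437.50 + $1,045.00 = $221,222.50

$221,222.50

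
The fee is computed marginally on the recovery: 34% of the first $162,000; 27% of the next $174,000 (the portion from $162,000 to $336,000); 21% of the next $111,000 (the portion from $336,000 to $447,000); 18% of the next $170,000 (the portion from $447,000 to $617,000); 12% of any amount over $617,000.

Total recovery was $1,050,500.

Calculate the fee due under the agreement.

First $162,000 at 34% = $55,080.00
Next $174,000 at 27% = $46,980.00
Next $111,000 at 21% = $23,310.00
Next $170,000 at 18% = $30,600.00
Remaining $433,500 at 12% = $52,020.00
Fee: $55,080.00 + $46,980.00 + $23,310.00 + $30,600.00 + $52,020.00 = $207,990.00

$207,990.00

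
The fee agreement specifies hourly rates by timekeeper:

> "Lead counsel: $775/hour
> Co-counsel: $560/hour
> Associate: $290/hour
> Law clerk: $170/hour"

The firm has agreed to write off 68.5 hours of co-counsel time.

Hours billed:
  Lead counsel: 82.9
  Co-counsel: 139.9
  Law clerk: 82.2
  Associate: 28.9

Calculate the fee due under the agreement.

Lead counsel: 82.9 × $775 = $64,247.50
Co-counsel: 139.9 × $560 = $78,344.00
Associate: 28.9 × $290 = $8,381.00
Law clerk: 82.2 × $170 = $13,974.00
Subtotal: $164,946.50
Write-off: 68.5 × $560 = $38,360.00
Total: $164,946.50 − $38,360.00 = $126,586.50

$126,586.50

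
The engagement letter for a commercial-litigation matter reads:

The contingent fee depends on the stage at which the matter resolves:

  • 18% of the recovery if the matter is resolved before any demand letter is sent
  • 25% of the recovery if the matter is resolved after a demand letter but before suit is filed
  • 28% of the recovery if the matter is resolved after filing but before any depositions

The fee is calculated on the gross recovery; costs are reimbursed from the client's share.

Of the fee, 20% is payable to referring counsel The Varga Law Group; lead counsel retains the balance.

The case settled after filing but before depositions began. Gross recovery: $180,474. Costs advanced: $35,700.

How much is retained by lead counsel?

Fee base is the gross recovery, $180,474; costs are reimbursed separately.
The matter settled after filing but before depositions began, so the 28% rate applies.
$180,474 × 28% = $50,532.72
Referral share: 20% of $50,532.72 = $10,106.54; lead counsel retains $50,532.72 − $10,106.54 = $40,426.18.

$40,426.18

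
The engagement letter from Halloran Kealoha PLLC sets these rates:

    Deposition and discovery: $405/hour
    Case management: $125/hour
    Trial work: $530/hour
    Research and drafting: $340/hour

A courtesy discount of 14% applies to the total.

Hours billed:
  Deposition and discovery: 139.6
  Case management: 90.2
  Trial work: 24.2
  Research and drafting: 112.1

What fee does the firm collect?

$102,127.58

Deposition and discovery: 139.6 × $405 = $56,538.00
Case management: 90.2 × $125 = $11,275.00
Trial work: 24.2 × $530 = $12,826.00
Research and drafting: 112.1 × $340 = $38,114.00
Subtotal: $118,753.00
Less 14% discount: −$16,625.42
Total: $118,753.00 − $16,625.42 = $102,127.58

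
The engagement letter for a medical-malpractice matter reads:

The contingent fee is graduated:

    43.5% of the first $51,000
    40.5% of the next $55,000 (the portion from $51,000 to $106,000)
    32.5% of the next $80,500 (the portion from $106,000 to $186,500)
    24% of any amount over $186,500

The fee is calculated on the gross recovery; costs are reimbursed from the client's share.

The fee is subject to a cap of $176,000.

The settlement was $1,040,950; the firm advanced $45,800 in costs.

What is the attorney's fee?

$176,000.00

Fee base is the gross recovery, $1,040,950; costs are reimbursed separately.
First $51,000 at 43.5% = $22,185.00
Next $55,000 at 40.5% = $22,275.00
Next $80,500 at 32.5% = $26,162.50
Remaining $854,450 at 24% = $205,068.00
Fee: $22,185.00 + $22,275.00 + $26,162.50 + $205,068.00 = $275,690.50
$275,690.50 exceeds the $176,000 cap, so the fee is capped at $176,000.00.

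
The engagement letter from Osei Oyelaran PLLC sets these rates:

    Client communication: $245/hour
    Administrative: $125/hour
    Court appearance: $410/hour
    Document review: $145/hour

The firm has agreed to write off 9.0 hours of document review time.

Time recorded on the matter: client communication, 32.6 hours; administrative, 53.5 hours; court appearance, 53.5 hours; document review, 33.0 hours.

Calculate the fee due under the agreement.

$40,089.50

Client communication: 32.6 × $245 = $7,987.00
Administrative: 53.5 × $125 = $6,687.50
Court appearance: 53.5 × $410 = $21,935.00
Document review: 33.0 × $145 = $4,785.00
Subtotal: $41,394.50
Write-off: 9.0 × $145 = $1,305.00
Total: $41,394.50 − $1,305.00 = $40,089.50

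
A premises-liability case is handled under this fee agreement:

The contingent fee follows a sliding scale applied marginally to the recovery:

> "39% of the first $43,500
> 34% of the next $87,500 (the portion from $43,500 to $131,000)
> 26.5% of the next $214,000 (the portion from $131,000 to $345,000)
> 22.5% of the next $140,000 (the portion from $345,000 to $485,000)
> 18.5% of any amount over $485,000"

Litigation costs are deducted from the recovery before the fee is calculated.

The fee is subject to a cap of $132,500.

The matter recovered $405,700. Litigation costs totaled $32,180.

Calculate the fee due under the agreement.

Fee base (net of costs): $405,700 − $32,180 = $373,520
First $43,500 at 39% = $16,965.00
Next $87,500 at 34% = $29,750.00
Next $214,000 at 26.5% = $56,710.00
Remaining $28,520 at 22.5% = $6,417.00
Fee: $16,965.00 + $29,750.00 + $56,710.00 + $6,417.00 = $109,842.00
$109,842.00 is under the $132,500 cap.

$109,842.00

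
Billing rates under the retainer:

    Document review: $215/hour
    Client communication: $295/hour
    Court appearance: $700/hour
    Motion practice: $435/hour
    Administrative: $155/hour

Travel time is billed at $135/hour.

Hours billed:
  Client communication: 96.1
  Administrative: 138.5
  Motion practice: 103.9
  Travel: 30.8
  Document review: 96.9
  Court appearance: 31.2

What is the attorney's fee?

Document review: 96.9 × $215 = $20,833.50
Client communication: 96.1 × $295 = $28,349.50
Court appearance: 31.2 × $700 = $21,840.00
Motion practice: 103.9 × $435 = $45,196.50
Administrative: 138.5 × $155 = $21,467.50
Subtotal: $20,833.50 + $28,349.50 + $21,840.00 + $45,196.50 + $21,467.50 = $137,687.00
Travel: 30.8 × $135 = $4,158.00
Total: $137,687.00 + $4,158.00 = $141,845.00

$141,845.00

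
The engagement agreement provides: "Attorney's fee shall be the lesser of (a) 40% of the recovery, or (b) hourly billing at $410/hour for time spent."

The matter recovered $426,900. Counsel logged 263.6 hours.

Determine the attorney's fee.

(a) 40% of $426,900 = $170,760.00
(b) 263.6 × $410 = $108,076.00
The lesser is (b): $108,076.00.

$108,076.00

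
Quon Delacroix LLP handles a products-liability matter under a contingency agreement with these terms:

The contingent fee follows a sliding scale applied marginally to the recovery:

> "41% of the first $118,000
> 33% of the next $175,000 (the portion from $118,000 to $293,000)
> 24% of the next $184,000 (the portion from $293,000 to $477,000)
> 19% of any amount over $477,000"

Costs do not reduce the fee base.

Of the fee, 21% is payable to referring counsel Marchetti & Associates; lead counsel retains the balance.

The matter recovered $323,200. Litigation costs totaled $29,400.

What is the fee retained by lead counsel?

$89,568.62

Fee base is the gross recovery, $323,200; costs are reimbursed separately.
First $118,000 at 41% = $48,380.00
Next $175,000 at 33% = $57,750.00
Remaining $30,200 at 24% = $7,248.00
Fee: $48,380.00 + $57,750.00 + $7,248.00 = $113,378.00
Referral share: 21% of $113,378.00 = $23,809.38; lead counsel retains $113,378.00 − $23,809.38 = $89,568.62.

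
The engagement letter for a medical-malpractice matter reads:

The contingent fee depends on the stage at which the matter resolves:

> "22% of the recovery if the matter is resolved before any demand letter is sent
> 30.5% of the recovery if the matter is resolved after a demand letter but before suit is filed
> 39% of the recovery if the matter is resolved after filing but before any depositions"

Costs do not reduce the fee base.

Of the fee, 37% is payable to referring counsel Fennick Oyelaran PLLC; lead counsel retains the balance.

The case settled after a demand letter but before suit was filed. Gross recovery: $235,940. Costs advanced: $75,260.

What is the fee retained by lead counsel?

$45,335.87

Fee base is the gross recovery, $235,940; costs are reimbursed separately.
The matter settled after a demand letter but before suit was filed, so the 30.5% rate applies.
$235,940 × 30.5% = $71,961.70
Referral share: 37% of $71,961.70 = $26,625.83; lead counsel retains $71,961.70 − $26,625.83 = $45,335.87.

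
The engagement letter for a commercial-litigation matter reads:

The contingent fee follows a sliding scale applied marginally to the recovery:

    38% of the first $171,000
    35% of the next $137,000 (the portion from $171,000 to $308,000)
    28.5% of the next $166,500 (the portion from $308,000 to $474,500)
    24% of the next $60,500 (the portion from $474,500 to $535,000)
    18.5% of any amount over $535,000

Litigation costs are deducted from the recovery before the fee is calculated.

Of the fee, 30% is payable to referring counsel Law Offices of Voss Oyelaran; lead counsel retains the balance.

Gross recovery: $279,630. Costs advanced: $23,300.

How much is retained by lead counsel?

$66,391.85

Fee base (net of costs): $279,630 − $23,300 = $256,330
First $171,000 at 38% = $64,980.00
Remaining $85,330 at 35% = $29,865.50
Fee: $64,980.00 + $29,865.50 = $94,845.50
Referral share: 30% of $94,845.50 = $28,453.65; lead counsel retains $94,845.50 − $28,453.65 = $66,391.85.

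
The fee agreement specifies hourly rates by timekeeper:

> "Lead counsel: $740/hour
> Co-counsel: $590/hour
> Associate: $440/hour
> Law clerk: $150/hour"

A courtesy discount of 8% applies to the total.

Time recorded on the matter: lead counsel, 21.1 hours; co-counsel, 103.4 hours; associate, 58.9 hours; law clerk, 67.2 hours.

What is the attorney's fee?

Lead counsel: 21.1 × $740 = $15,614.00
Co-counsel: 103.4 × $590 = $61,006.00
Associate: 58.9 × $440 = $25,916.00
Law clerk: 67.2 × $150 = $10,080.00
Subtotal: $112,616.00
Less 8% discount: −$9,009.28
Total: $112,616.00 − $9,009.28 = $103,606.72

$103,606.72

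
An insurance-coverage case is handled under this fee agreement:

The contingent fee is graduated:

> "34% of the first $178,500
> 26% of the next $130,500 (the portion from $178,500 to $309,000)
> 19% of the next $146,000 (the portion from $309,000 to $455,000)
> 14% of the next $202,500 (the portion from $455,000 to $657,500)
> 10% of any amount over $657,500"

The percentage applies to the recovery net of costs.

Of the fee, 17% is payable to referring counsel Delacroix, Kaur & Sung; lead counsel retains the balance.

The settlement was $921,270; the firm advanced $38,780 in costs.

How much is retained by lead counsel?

Fee base (net of costs): $921,270 − $38,780 = $882,490
First $178,500 at 34% = $60,690.00
Next $130,500 at 26% = $33,930.00
Next $146,000 at 19% = $27,740.00
Next $202,500 at 14% = $28,350.00
Remaining $224,990 at 10% = $22,499.00
Fee: $60,690.00 + $33,930.00 + $27,740.00 + $28,350.00 + $22,499.00 = $173,209.00
Referral share: 17% of $173,209.00 = $29,445.53; lead counsel retains $173,209.00 − $29,445.53 = $143,763.47.

$143,763.47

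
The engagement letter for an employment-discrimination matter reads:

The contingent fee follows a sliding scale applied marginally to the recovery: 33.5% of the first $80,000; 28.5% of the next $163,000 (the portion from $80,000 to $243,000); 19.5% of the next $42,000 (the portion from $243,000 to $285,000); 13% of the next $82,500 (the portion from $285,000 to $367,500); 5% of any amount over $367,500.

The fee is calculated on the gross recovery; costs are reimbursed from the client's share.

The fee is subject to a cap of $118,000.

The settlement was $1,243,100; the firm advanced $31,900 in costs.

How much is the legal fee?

Fee base is the gross recovery, $1,243,100; costs are reimbursed separately.
First $80,000 at 33.5% = $26,800.00
Next $163,000 at 28.5% = $46,455.00
Next $42,000 at 19.5% = $8,190.00
Next $82,500 at 13% = $10,725.00
Remaining $875,600 at 5% = $43,780.00
Fee: $26,800.00 + $46,455.00 + $8,190.00 + $10,725.00 + $43,780.00 = $135,950.00
$135,950.00 exceeds the $118,000 cap, so the fee is capped at $118,000.00.

$118,000.00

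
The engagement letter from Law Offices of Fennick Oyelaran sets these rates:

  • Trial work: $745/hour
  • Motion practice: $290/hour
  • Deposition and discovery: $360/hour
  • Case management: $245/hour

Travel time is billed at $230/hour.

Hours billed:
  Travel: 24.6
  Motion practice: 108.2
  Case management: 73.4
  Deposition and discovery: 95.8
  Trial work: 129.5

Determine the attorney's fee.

Trial work: 129.5 × $745 = $96,477.50
Motion practice: 108.2 × $290 = $31,378.00
Deposition and discovery: 95.8 × $360 = $34,488.00
Case management: 73.4 × $245 = $17,983.00
Subtotal: $96,477.50 + $31,378.00 + $34,488.00 + $17,983.00 = $180,326.50
Travel: 24.6 × $230 = $5,658.00
Total: $180,326.50 + $5,658.00 = $185,984.50

$185,984.50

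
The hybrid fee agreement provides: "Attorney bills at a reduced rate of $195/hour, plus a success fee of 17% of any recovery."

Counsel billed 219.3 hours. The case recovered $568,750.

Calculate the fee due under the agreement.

Hourly: 219.3 × $195 = $42,763.50
Success fee: 17% of $568,750 = $96,687.50
Total: $42,763.50 + $96,687.50 = $139,451.00

$139,451.00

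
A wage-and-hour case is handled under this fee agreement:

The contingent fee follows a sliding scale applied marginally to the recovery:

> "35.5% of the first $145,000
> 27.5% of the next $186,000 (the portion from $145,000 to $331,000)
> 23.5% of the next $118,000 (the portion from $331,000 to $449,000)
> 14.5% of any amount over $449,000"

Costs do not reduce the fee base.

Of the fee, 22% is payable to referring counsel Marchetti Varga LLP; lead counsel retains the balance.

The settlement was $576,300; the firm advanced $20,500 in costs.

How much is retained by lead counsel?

$116,074.53

Fee base is the gross recovery, $576,300; costs are reimbursed separately.
First $145,000 at 35.5% = $51,475.00
Next $186,000 at 27.5% = $51,150.00
Next $118,000 at 23.5% = $27,730.00
Remaining $127,300 at 14.5% = $18,458.50
Fee: $51,475.00 + $51,150.00 + $27,730.00 + $18,458.50 = $148,813.50
Referral share: 22% of $148,813.50 = $32,738.97; lead counsel retains $148,813.50 − $32,738.97 = $116,074.53.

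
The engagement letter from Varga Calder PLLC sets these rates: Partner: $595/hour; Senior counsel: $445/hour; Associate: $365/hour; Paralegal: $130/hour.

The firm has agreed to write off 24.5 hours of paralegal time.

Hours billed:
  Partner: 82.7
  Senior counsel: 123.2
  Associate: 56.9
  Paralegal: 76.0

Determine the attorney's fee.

$131,494.00

Partner: 82.7 × $595 = $49,206.50
Senior counsel: 123.2 × $445 = $54,824.00
Associate: 56.9 × $365 = $20,768.50
Paralegal: 76.0 × $130 = $9,880.00
Subtotal: $134,679.00
Write-off: 24.5 × $130 = $3,185.00
Total: $134,679.00 − $3,185.00 = $131,494.00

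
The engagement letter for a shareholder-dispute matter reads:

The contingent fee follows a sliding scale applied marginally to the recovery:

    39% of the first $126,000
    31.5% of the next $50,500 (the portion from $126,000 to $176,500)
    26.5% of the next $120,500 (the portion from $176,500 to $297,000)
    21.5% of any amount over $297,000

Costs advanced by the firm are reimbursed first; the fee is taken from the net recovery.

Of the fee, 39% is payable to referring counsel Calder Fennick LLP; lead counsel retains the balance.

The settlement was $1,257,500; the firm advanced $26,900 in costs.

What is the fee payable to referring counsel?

Fee base (net of costs): $1,257,500 − $26,900 = $1,230,600
First $126,000 at 39% = $49,140.00
Next $50,500 at 31.5% = $15,907.50
Next $120,500 at 26.5% = $31,932.50
Remaining $933,600 at 21.5% = $200,724.00
Fee: $49,140.00 + $15,907.50 + $31,932.50 + $200,724.00 = $297,704.00
Referral share: 39% of $297,704.00 = $116,104.56; lead counsel retains $297,704.00 − $116,104.56 = $181,599.44.

$116,104.56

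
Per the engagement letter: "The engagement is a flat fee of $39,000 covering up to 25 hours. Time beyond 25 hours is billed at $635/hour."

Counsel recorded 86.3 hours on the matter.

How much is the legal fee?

$77,925.50

Flat fee: $39,000.00
Excess hours: 86.3 − 25 = 61.3
Overrun: 61.3 × $635 = $38,925.50
Total: $39,000.00 + $38,925.50 = $77,925.50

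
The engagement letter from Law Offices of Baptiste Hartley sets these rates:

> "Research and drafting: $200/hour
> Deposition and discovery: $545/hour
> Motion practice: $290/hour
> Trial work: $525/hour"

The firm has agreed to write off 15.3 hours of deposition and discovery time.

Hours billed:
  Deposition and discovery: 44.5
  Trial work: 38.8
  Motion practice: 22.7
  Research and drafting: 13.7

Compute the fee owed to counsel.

Research and drafting: 13.7 × $200 = $2,740.00
Deposition and discovery: 44.5 × $545 = $24,252.50
Motion practice: 22.7 × $290 = $6,583.00
Trial work: 38.8 × $525 = $20,370.00
Subtotal: $53,945.50
Write-off: 15.3 × $545 = $8,338.50
Total: $53,945.50 − $8,338.50 = $45,607.00

$45,607.00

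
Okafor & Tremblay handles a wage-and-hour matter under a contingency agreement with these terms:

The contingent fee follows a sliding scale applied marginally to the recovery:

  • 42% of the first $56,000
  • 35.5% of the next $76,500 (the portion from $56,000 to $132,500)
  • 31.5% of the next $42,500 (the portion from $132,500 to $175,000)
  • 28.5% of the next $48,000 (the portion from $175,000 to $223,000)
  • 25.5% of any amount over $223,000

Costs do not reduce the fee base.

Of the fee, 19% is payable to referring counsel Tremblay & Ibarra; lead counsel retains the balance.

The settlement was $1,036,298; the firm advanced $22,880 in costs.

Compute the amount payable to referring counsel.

Fee base is the gross recovery, $1,036,298; costs are reimbursed separately.
First $56,000 at 42% = $23,520.00
Next $76,500 at 35.5% = $27,157.50
Next $42,500 at 31.5% = $13,387.50
Next $48,000 at 28.5% = $13,680.00
Remaining $813,298 at 25.5% = $207,390.99
Fee: $23,520.00 + $27,157.50 + $13,387.50 + $13,680.00 + $207,390.99 = $285,135.99
Referral share: 19% of $285,135.99 = $54,175.84; lead counsel retains $285,135.99 − $54,175.84 = $230,960.15.

$54,175.84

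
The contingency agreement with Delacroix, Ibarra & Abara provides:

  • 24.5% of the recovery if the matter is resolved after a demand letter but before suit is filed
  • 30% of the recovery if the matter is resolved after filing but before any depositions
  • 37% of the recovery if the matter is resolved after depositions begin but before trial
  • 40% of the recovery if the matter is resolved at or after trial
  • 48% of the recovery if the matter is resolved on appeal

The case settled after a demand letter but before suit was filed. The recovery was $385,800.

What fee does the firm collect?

$94,521.00

The matter settled after a demand letter but before suit was filed, so the 24.5% rate applies.
$385,800 × 24.5% = $94,521.00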